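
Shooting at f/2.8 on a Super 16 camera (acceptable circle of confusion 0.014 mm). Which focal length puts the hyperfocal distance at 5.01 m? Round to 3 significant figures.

14.0 mm

From H = f²/(N·c) + f, with f ≪ H: f ≈ √(H·N·c) = √(5010 × 2.8 × 0.014) = √196.39 ≈ 14.01 mm.
The +f correction barely moves this — solving exactly, f² + N·c·f − N·c·H = 0 ⇒ f = (−N·c + √((N·c)² + 4·N·c·H))/2 = (−0.0392 + √785.57)/2 ≈ 13.994 mm, so f ≈ 14.0 mm.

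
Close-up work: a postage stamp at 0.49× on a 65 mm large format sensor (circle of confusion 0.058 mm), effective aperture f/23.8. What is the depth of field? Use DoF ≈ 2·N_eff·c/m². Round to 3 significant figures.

11.5 mm

At magnification m, DoF ≈ 2·N_eff·c/m² = 2 × 23.8 × 0.058 / 0.49² = 2.761 / 0.2401 ≈ 11.5 mm.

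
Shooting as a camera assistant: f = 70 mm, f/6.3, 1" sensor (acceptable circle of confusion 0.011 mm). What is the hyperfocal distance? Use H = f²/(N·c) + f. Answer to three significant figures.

70.8 m

Hyperfocal distance H = f²/(N·c) + f = 70²/(6.3 × 0.011) + 70 = 4900/0.0693 + 70 ≈ 70777.1 mm ≈ 70.8 m.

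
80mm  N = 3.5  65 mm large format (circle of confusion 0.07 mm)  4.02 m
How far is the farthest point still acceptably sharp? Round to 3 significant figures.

4.73 m

Hyperfocal distance H = f²/(N·c) + f = 80²/(3.5 × 0.07) + 80 = 6400/0.245 + 80 ≈ 26202.4 mm ≈ 26.20 m.
Far limit Df = s·(H − f)/(H − s) = 4020 × (26202.4 − 80) / (26202.4 − 4020) = 4020 × 26122.4 / 22182.4 ≈ 4734.0 mm ≈ 4.73 m.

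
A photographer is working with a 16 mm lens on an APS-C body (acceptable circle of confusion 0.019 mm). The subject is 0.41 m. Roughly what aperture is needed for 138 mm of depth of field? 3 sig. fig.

f/5.60

Write h = H − f = f²/(N·c). The thin-lens limits are Dn = s·h/(h + (s−f)) and Df = s·h/(h − (s−f)), so DoF = Df − Dn = 2·s·(s−f)·h / (h² − (s−f)²).
That is a quadratic in h: DoF·h² − 2·s·(s−f)·h − DoF·(s−f)² = 0 ⇒ h = (s−f)·(s + √(s² + DoF²)) / DoF = 394 × (410 + √(410² + 138²)) / 138 = 394 × (410 + 432.601) / 138 ≈ 2405.7 mm.
Then N = f²/(c·h) = 16² / (0.019 × 2405.7) = 256 / 45.708 ≈ 5.60.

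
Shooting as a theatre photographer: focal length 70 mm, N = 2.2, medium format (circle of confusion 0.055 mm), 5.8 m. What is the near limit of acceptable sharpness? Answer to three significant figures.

Hyperfocal distance H = f²/(N·c) + f = 70²/(2.2 × 0.055) + 70 = 4900/0.121 + 70 ≈ 40565.9 mm ≈ 40.57 m.
Near limit Dn = s·(H − f)/(H + s − 2f) = 5800 × (40565.9 − 70) / (40565.9 + 5800 − 2 × 70) = 5800 × 40495.9 / 46225.9 ≈ 5081.1 mm ≈ 5.08 m.

5.08 m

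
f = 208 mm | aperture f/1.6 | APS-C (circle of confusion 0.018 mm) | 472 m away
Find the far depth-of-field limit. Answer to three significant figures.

Hyperfocal distance H = f²/(N·c) + f = 208²/(1.6 × 0.018) + 208 = 43264/0.0288 + 208 ≈ 1502430.2 mm ≈ 1502 m.
Far limit Df = s·(H − f)/(H − s) = 472000 × (1502430.2 − 208) / (1502430.2 − 472000) = 472000 × 1502222.2 / 1030430.2 ≈ 688110 mm ≈ 688 m.

688 m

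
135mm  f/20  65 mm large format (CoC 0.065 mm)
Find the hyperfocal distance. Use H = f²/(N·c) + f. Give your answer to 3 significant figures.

14.2 m

Hyperfocal distance H = f²/(N·c) + f = 135²/(20 × 0.065) + 135 = 18225/1.3 + 135 ≈ 14154.2 mm ≈ 14.2 m.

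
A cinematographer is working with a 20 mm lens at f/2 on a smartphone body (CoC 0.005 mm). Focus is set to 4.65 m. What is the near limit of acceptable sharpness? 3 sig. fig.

4.17 m

Hyperfocal distance H = f²/(N·c) + f = 20²/(2 × 0.005) + 20 = 400/0.01 + 20 ≈ 40020.0 mm ≈ 40.02 m.
Near limit Dn = s·(H − f)/(H + s − 2f) = 4650 × (40020.0 − 20) / (40020.0 + 4650 − 2 × 20) = 4650 × 40000.0 / 44630.0 ≈ 4167.6 mm ≈ 4.17 m.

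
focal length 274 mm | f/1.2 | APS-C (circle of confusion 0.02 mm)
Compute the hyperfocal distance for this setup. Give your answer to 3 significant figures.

Hyperfocal distance H = f²/(N·c) + f = 274²/(1.2 × 0.02) + 274 = 75076/0.024 + 274 ≈ 3128440.7 mm ≈ 3130 m.

3130 m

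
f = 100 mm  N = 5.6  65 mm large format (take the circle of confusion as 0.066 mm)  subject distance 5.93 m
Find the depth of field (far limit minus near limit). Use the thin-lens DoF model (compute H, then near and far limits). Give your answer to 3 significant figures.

Hyperfocal distance H = f²/(N·c) + f = 100²/(5.6 × 0.066) + 100 = 10000/0.3696 + 100 ≈ 27156.3 mm ≈ 27.16 m.
Near limit Dn = s·(H − f)/(H + s − 2f) = 5930 × (27156.3 − 100) / (27156.3 + 5930 − 2 × 100) = 5930 × 27056.3 / 32886.3 ≈ 4878.7 mm.
Far limit Df = s·(H − f)/(H − s) = 5930 × (27156.3 − 100) / (27156.3 − 5930) = 5930 × 27056.3 / 21226.3 ≈ 7558.7 mm.
Depth of field = Df − Dn = 7558.7 − 4878.7 ≈ 2680.0 mm ≈ 2.68 m.

2.68 m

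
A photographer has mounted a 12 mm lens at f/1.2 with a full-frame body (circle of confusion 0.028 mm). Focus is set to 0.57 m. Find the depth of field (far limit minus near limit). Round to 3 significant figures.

Hyperfocal distance H = f²/(N·c) + f = 12²/(1.2 × 0.028) + 12 = 144/0.0336 + 12 ≈ 4297.7 mm ≈ 4.298 m.
Near limit Dn = s·(H − f)/(H + s − 2f) = 570 × (4297.7 − 12) / (4297.7 + 570 − 2 × 12) = 570 × 4285.7 / 4843.7 ≈ 504.34 mm.
Far limit Df = s·(H − f)/(H − s) = 570 × (4297.7 − 12) / (4297.7 − 570) = 570 × 4285.7 / 3727.7 ≈ 655.32 mm.
Depth of field = Df − Dn = 655.32 − 504.34 ≈ 150.98 mm.

151 mm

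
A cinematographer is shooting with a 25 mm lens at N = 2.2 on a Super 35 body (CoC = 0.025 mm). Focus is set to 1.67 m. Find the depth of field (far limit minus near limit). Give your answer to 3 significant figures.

494 mm

Hyperfocal distance H = f²/(N·c) + f = 25²/(2.2 × 0.025) + 25 = 625/0.055 + 25 ≈ 11388.6 mm ≈ 11.39 m.
Near limit Dn = s·(H − f)/(H + s − 2f) = 1670 × (11388.6 − 25) / (11388.6 + 1670 − 2 × 25) = 1670 × 11363.6 / 13008.6 ≈ 1458.82 mm.
Far limit Df = s·(H − f)/(H − s) = 1670 × (11388.6 − 25) / (11388.6 − 1670) = 1670 × 11363.6 / 9718.6 ≈ 1952.67 mm.
Depth of field = Df − Dn = 1952.67 − 1458.82 ≈ 493.85 mm.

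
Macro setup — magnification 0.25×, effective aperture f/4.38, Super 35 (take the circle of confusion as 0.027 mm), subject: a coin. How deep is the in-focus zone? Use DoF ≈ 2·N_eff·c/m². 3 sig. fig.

At magnification m, DoF ≈ 2·N_eff·c/m² = 2 × 4.38 × 0.027 / 0.25² = 0.2365 / 0.0625 ≈ 3.78 mm.

3.78 mm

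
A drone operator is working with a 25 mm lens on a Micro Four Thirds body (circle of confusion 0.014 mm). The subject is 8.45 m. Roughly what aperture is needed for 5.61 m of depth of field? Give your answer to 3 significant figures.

Write h = H − f = f²/(N·c). The thin-lens limits are Dn = s·h/(h + (s−f)) and Df = s·h/(h − (s−f)), so DoF = Df − Dn = 2·s·(s−f)·h / (h² − (s−f)²).
That is a quadratic in h: DoF·h² − 2·s·(s−f)·h − DoF·(s−f)² = 0 ⇒ h = (s−f)·(s + √(s² + DoF²)) / DoF = 8425 × (8450 + √(8450² + 5610²)) / 5610 = 8425 × (8450 + 10142.7) / 5610 ≈ 27922 mm.
Then N = f²/(c·h) = 25² / (0.014 × 27922) = 625 / 390.91 ≈ 1.60.

f/1.60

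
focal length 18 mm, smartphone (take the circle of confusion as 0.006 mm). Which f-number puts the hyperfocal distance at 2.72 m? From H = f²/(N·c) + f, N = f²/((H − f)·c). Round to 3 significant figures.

f/20

Rearrange H = f²/(N·c) + f for N: N = f² / ((H − f)·c).
N = 18² / ((2720 − 18) × 0.006) = 324 / 16.21 ≈ 20.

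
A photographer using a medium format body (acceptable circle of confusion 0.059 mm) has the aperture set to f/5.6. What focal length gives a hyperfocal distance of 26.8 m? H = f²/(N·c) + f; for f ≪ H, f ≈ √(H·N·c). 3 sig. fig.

93.9 mm

From H = f²/(N·c) + f, with f ≪ H: f ≈ √(H·N·c) = √(26800 × 5.6 × 0.059) = √8854.7 ≈ 94.10 mm.
Exact: f² + N·c·f − N·c·H = 0 ⇒ f = (−N·c + √((N·c)² + 4·N·c·H))/2 = (−0.3304 + √35419)/2 ≈ 93.934 mm ≈ 93.9 mm.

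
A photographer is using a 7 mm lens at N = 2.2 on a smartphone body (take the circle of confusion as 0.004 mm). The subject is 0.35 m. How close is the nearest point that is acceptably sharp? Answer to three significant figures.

Hyperfocal distance H = f²/(N·c) + f = 7²/(2.2 × 0.004) + 7 = 49/0.0088 + 7 ≈ 5575.2 mm ≈ 5.575 m.
Near limit Dn = s·(H − f)/(H + s − 2f) = 350 × (5575.2 − 7) / (5575.2 + 350 − 2 × 7) = 350 × 5568.2 / 5911.2 ≈ 329.69 mm.

330 mm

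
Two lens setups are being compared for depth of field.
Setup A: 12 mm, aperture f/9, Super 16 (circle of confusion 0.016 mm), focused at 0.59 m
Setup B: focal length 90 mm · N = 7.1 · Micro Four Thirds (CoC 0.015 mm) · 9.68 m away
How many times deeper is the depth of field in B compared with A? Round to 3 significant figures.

Setup A: H = 12²/(9×0.016) + 12 ≈ 1012.0 mm; DoF = Df − Dn = 1398.1 − 373.9 ≈ 1024.2 mm.
Setup B: H = 90²/(7.1×0.015) + 90 ≈ 76146.3 mm; DoF = Df − Dn = 11076.7 − 8596.1 ≈ 2480.6 mm.
Ratio = 2480.6 / 1024.2 ≈ 2.42.

2.42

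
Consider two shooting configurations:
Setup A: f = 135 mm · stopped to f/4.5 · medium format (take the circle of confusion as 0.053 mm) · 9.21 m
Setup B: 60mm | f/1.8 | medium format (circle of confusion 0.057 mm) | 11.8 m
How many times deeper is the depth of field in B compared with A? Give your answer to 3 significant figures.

4.01

Setup A: H = 135²/(4.5×0.053) + 135 ≈ 76550.1 mm; DoF = Df − Dn = 10451.2 − 8232.3 ≈ 2218.9 mm.
Setup B: H = 60²/(1.8×0.057) + 60 ≈ 35147.7 mm; DoF = Df − Dn = 17733.4 − 8841.7 ≈ 8891.7 mm.
Ratio = 8891.7 / 2218.9 ≈ 4.01.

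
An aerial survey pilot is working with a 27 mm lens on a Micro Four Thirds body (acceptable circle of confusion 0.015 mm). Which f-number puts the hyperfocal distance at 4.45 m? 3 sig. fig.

f/11

Rearrange H = f²/(N·c) + f for N: N = f² / ((H − f)·c).
N = 27² / ((4450 − 27) × 0.015) = 729 / 66.34 ≈ 11.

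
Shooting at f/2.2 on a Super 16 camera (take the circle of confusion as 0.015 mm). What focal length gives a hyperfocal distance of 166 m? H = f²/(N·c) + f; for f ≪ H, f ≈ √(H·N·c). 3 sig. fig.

From H = f²/(N·c) + f, with f ≪ H: f ≈ √(H·N·c) = √(166000 × 2.2 × 0.015) = √5478.0 ≈ 74.01 mm.
The +f correction barely moves this — solving exactly, f² + N·c·f − N·c·H = 0 ⇒ f = (−N·c + √((N·c)² + 4·N·c·H))/2 = (−0.033 + √21912)/2 ≈ 73.997 mm, so f ≈ 74.0 mm.

74.0 mm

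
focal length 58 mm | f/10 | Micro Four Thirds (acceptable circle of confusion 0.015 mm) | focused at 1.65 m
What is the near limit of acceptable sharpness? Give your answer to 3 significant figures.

1.54 m

Hyperfocal distance H = f²/(N·c) + f = 58²/(10 × 0.015) + 58 = 3364/0.15 + 58 ≈ 22484.7 mm ≈ 22.48 m.
Near limit Dn = s·(H − f)/(H + s − 2f) = 1650 × (22484.7 − 58) / (22484.7 + 1650 − 2 × 58) = 1650 × 22426.7 / 24018.7 ≈ 1540.6 mm ≈ 1.54 m.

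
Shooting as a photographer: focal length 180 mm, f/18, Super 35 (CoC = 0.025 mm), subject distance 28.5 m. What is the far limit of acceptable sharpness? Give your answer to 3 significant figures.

47.0 m

Hyperfocal distance H = f²/(N·c) + f = 180²/(18 × 0.025) + 180 = 32400/0.45 + 180 ≈ 72180.0 mm ≈ 72.18 m.
Far limit Df = s·(H − f)/(H − s) = 28500 × (72180.0 − 180) / (72180.0 − 28500) = 28500 × 72000.0 / 43680.0 ≈ 46978 mm ≈ 47.0 m.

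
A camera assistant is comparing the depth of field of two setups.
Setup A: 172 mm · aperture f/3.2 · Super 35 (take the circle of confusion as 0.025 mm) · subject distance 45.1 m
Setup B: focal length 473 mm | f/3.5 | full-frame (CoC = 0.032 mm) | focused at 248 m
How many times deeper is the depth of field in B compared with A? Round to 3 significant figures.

5.61

Setup A: H = 172²/(3.2×0.025) + 172 ≈ 369972.0 mm; DoF = Df − Dn = 51337 − 40214 ≈ 11123 mm.
Setup B: H = 473²/(3.5×0.032) + 473 ≈ 1998053.4 mm; DoF = Df − Dn = 283077 − 220658 ≈ 62419 mm.
Ratio = 62419 / 11123 ≈ 5.61.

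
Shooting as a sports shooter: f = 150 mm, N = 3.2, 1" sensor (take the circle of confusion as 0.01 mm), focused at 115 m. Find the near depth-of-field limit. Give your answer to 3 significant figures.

98.9 m

Hyperfocal distance H = f²/(N·c) + f = 150²/(3.2 × 0.01) + 150 = 22500/0.032 + 150 ≈ 703275.0 mm ≈ 703.3 m.
Near limit Dn = s·(H − f)/(H + s − 2f) = 115000 × (703275.0 − 150) / (703275.0 + 115000 − 2 × 150) = 115000 × 703125.0 / 817975.0 ≈ 98853 mm ≈ 98.9 m.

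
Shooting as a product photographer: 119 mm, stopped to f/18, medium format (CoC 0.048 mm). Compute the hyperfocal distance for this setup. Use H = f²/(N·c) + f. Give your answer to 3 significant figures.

16.5 m

Hyperfocal distance H = f²/(N·c) + f = 119²/(18 × 0.048) + 119 = 14161/0.864 + 119 ≈ 16509.0 mm ≈ 16.5 m.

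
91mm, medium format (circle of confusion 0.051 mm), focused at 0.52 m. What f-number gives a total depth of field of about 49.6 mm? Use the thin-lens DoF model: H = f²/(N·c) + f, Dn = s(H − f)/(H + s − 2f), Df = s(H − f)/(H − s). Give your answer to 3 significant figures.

f/18

Write h = H − f = f²/(N·c). The thin-lens limits are Dn = s·h/(h + (s−f)) and Df = s·h/(h − (s−f)), so DoF = Df − Dn = 2·s·(s−f)·h / (h² − (s−f)²).
That is a quadratic in h: DoF·h² − 2·s·(s−f)·h − DoF·(s−f)² = 0 ⇒ h = (s−f)·(s + √(s² + DoF²)) / DoF = 429 × (520 + √(520² + 49.6²)) / 49.6 = 429 × (520 + 522.360) / 49.6 ≈ 9015.6 mm.
Then N = f²/(c·h) = 91² / (0.051 × 9015.6) = 8281 / 459.79 ≈ 18.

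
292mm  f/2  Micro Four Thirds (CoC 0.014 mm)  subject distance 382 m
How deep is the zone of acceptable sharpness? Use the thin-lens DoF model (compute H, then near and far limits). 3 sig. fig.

Hyperfocal distance H = f²/(N·c) + f = 292²/(2 × 0.014) + 292 = 85264/0.028 + 292 ≈ 3045434.9 mm ≈ 3045 m.
Near limit Dn = s·(H − f)/(H + s − 2f) = 382000 × (3045434.9 − 292) / (3045434.9 + 382000 − 2 × 292) = 382000 × 3045142.9 / 3426850.9 ≈ 339450 mm.
Far limit Df = s·(H − f)/(H − s) = 382000 × (3045434.9 − 292) / (3045434.9 − 382000) = 382000 × 3045142.9 / 2663434.9 ≈ 436746 mm.
Depth of field = Df − Dn = 436746 − 339450 ≈ 97296 mm ≈ 97.3 m.

97.3 m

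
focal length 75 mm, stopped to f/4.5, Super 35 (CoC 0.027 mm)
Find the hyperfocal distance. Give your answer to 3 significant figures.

Hyperfocal distance H = f²/(N·c) + f = 75²/(4.5 × 0.027) + 75 = 5625/0.1215 + 75 ≈ 46371.3 mm ≈ 46.4 m.

46.4 m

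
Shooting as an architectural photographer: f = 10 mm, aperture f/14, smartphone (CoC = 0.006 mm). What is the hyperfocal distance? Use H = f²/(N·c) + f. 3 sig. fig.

1.20 m

Hyperfocal distance H = f²/(N·c) + f = 10²/(14 × 0.006) + 10 = 100/0.084 + 10 ≈ 1200.5 mm ≈ 1.20 m.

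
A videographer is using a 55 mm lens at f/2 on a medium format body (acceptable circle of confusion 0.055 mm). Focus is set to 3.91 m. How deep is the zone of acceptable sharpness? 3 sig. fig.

Hyperfocal distance H = f²/(N·c) + f = 55²/(2 × 0.055) + 55 = 3025/0.11 + 55 ≈ 27555.0 mm ≈ 27.55 m.
Near limit Dn = s·(H − f)/(H + s − 2f) = 3910 × (27555.0 − 55) / (27555.0 + 3910 − 2 × 55) = 3910 × 27500.0 / 31355.0 ≈ 3429.3 mm.
Far limit Df = s·(H − f)/(H − s) = 3910 × (27555.0 − 55) / (27555.0 − 3910) = 3910 × 27500.0 / 23645.0 ≈ 4547.5 mm.
Depth of field = Df − Dn = 4547.5 − 3429.3 ≈ 1118.2 mm ≈ 1.12 m.

1.12 m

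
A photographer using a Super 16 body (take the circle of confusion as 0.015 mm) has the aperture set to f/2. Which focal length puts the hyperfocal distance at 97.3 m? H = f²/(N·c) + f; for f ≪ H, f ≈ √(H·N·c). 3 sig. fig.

From H = f²/(N·c) + f, with f ≪ H: f ≈ √(H·N·c) = √(97300 × 2 × 0.015) = √2919.0 ≈ 54.03 mm.
The +f correction barely moves this — solving exactly, f² + N·c·f − N·c·H = 0 ⇒ f = (−N·c + √((N·c)² + 4·N·c·H))/2 = (−0.03 + √11676)/2 ≈ 54.013 mm, so f ≈ 54.0 mm.

54.0 mm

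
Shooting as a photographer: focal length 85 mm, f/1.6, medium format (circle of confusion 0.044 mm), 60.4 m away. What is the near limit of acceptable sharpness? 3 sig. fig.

38.0 m

Hyperfocal distance H = f²/(N·c) + f = 85²/(1.6 × 0.044) + 85 = 7225/0.0704 + 85 ≈ 102712.8 mm ≈ 102.7 m.
Near limit Dn = s·(H − f)/(H + s − 2f) = 60400 × (102712.8 − 85) / (102712.8 + 60400 − 2 × 85) = 60400 × 102627.8 / 162942.8 ≈ 38042 mm ≈ 38.0 m.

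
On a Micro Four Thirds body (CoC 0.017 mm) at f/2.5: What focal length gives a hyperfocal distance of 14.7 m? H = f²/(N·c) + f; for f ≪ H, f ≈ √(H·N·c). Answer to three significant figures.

25.0 mm

From H = f²/(N·c) + f, with f ≪ H: f ≈ √(H·N·c) = √(14700 × 2.5 × 0.017) = √624.75 ≈ 24.99 mm.
The +f correction barely moves this — solving exactly, f² + N·c·f − N·c·H = 0 ⇒ f = (−N·c + √((N·c)² + 4·N·c·H))/2 = (−0.0425 + √2499.0)/2 ≈ 24.974 mm, so f ≈ 25.0 mm.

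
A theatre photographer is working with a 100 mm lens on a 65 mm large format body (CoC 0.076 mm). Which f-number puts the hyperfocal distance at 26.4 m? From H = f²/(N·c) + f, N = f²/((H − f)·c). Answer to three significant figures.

f/5

Rearrange H = f²/(N·c) + f for N: N = f² / ((H − f)·c).
N = 100² / ((26400 − 100) × 0.076) = 10000 / 1999 ≈ 5.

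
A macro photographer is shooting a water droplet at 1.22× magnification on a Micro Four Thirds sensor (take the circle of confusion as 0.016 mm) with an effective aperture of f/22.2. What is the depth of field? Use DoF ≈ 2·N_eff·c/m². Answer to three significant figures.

At magnification m, DoF ≈ 2·N_eff·c/m² = 2 × 22.2 × 0.016 / 1.22² = 0.7104 / 1.488 ≈ 0.477 mm.

0.477 mm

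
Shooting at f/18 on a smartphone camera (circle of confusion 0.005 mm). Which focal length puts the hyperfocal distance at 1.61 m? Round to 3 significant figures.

From H = f²/(N·c) + f, with f ≪ H: f ≈ √(H·N·c) = √(1610 × 18 × 0.005) = √144.90 ≈ 12.04 mm.
The +f correction barely moves this — solving exactly, f² + N·c·f − N·c·H = 0 ⇒ f = (−N·c + √((N·c)² + 4·N·c·H))/2 = (−0.09 + √579.61)/2 ≈ 11.993 mm, so f ≈ 12.0 mm.

12.0 mm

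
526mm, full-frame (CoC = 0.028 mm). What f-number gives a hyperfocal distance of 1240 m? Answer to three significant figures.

f/7.97

Rearrange H = f²/(N·c) + f for N: N = f² / ((H − f)·c).
N = 526² / ((1240000 − 526) × 0.028) = 276676 / 34705 ≈ 7.97.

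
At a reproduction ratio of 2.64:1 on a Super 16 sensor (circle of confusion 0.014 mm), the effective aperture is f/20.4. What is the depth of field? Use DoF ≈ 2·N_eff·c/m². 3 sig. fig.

At magnification m, DoF ≈ 2·N_eff·c/m² = 2 × 20.4 × 0.014 / 2.64² = 0.5712 / 6.97 ≈ 0.082 mm.

0.0820 mm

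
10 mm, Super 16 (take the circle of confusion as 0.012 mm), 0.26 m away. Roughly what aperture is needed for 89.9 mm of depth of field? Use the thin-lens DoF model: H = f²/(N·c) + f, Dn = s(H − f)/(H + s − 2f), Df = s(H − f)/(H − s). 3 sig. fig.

f/5.60

Write h = H − f = f²/(N·c). The thin-lens limits are Dn = s·h/(h + (s−f)) and Df = s·h/(h − (s−f)), so DoF = Df − Dn = 2·s·(s−f)·h / (h² − (s−f)²).
That is a quadratic in h: DoF·h² − 2·s·(s−f)·h − DoF·(s−f)² = 0 ⇒ h = (s−f)·(s + √(s² + DoF²)) / DoF = 250 × (260 + √(260² + 89.9²)) / 89.9 = 250 × (260 + 275.104) / 89.9 ≈ 1488.1 mm.
Then N = f²/(c·h) = 10² / (0.012 × 1488.1) = 100 / 17.857 ≈ 5.60.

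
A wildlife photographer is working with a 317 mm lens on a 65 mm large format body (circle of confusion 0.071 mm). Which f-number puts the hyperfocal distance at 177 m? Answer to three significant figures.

f/8.01

Rearrange H = f²/(N·c) + f for N: N = f² / ((H − f)·c).
N = 317² / ((177000 − 317) × 0.071) = 100489 / 12544 ≈ 8.01.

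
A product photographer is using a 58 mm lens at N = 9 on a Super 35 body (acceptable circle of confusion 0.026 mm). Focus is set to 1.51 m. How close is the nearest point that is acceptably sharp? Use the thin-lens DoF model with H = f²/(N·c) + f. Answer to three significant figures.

Hyperfocal distance H = f²/(N·c) + f = 58²/(9 × 0.026) + 58 = 3364/0.234 + 58 ≈ 14434.1 mm ≈ 14.43 m.
Near limit Dn = s·(H − f)/(H + s − 2f) = 1510 × (14434.1 − 58) / (14434.1 + 1510 − 2 × 58) = 1510 × 14376.1 / 15828.1 ≈ 1371.5 mm ≈ 1.37 m.

1.37 m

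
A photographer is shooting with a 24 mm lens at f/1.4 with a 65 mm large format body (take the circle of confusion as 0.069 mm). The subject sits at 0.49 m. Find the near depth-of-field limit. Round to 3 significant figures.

Hyperfocal distance H = f²/(N·c) + f = 24²/(1.4 × 0.069) + 24 = 576/0.0966 + 24 ≈ 5986.7 mm ≈ 5.987 m.
Near limit Dn = s·(H − f)/(H + s − 2f) = 490 × (5986.7 − 24) / (5986.7 + 490 − 2 × 24) = 490 × 5962.7 / 6428.7 ≈ 454.48 mm.

454 mm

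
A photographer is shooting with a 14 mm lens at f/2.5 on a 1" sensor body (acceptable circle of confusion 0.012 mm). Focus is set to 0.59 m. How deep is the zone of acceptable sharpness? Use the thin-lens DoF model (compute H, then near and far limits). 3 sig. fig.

Hyperfocal distance H = f²/(N·c) + f = 14²/(2.5 × 0.012) + 14 = 196/0.03 + 14 ≈ 6547.3 mm ≈ 6.547 m.
Near limit Dn = s·(H − f)/(H + s − 2f) = 590 × (6547.3 − 14) / (6547.3 + 590 − 2 × 14) = 590 × 6533.3 / 7109.3 ≈ 542.20 mm.
Far limit Df = s·(H − f)/(H − s) = 590 × (6547.3 − 14) / (6547.3 − 590) = 590 × 6533.3 / 5957.3 ≈ 647.05 mm.
Depth of field = Df − Dn = 647.05 − 542.20 ≈ 104.85 mm.

105 mm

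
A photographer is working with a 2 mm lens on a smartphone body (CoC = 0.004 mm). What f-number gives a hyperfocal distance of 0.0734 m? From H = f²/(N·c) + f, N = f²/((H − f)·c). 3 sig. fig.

Rearrange H = f²/(N·c) + f for N: N = f² / ((H − f)·c).
N = 2² / ((73 − 2) × 0.004) = 4 / 0.2856 ≈ 14.

f/14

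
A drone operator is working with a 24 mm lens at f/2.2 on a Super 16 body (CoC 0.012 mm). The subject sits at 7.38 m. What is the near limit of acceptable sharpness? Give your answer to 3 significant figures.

5.52 m

Hyperfocal distance H = f²/(N·c) + f = 24²/(2.2 × 0.012) + 24 = 576/0.0264 + 24 ≈ 21842.2 mm ≈ 21.84 m.
Near limit Dn = s·(H − f)/(H + s − 2f) = 7380 × (21842.2 − 24) / (21842.2 + 7380 − 2 × 24) = 7380 × 21818.2 / 29174.2 ≈ 5519.2 mm ≈ 5.52 m.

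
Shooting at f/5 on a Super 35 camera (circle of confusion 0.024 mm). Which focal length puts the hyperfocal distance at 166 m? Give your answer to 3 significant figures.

141 mm

From H = f²/(N·c) + f, with f ≪ H: f ≈ √(H·N·c) = √(166000 × 5 × 0.024) = √19920 ≈ 141.1 mm.
The +f correction barely moves this — solving exactly, f² + N·c·f − N·c·H = 0 ⇒ f = (−N·c + √((N·c)² + 4·N·c·H))/2 = (−0.12 + √79680)/2 ≈ 141.08 mm, so f ≈ 141 mm.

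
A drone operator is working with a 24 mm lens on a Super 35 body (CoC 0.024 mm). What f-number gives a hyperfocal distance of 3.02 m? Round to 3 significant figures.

f/8.01

Rearrange H = f²/(N·c) + f for N: N = f² / ((H − f)·c).
N = 24² / ((3020 − 24) × 0.024) = 576 / 71.90 ≈ 8.01.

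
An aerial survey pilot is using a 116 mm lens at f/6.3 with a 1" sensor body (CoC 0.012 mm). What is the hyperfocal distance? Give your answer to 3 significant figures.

Hyperfocal distance H = f²/(N·c) + f = 116²/(6.3 × 0.012) + 116 = 13456/0.0756 + 116 ≈ 178105.4 mm ≈ 178 m.

178 m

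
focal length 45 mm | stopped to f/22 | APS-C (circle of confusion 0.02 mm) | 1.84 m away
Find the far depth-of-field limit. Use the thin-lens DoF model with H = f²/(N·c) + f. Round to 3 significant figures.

3.02 m

Hyperfocal distance H = f²/(N·c) + f = 45²/(22 × 0.02) + 45 = 2025/0.44 + 45 ≈ 4647.3 mm ≈ 4.647 m.
Far limit Df = s·(H − f)/(H − s) = 1840 × (4647.3 − 45) / (4647.3 − 1840) = 1840 × 4602.3 / 2807.3 ≈ 3016.5 mm ≈ 3.02 m.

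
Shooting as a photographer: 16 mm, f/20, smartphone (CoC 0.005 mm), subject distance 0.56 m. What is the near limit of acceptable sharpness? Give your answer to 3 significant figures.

462 mm

Hyperfocal distance H = f²/(N·c) + f = 16²/(20 × 0.005) + 16 = 256/0.1 + 16 ≈ 2576.0 mm ≈ 2.576 m.
Near limit Dn = s·(H − f)/(H + s − 2f) = 560 × (2576.0 − 16) / (2576.0 + 560 − 2 × 16) = 560 × 2560.0 / 3104.0 ≈ 461.86 mm.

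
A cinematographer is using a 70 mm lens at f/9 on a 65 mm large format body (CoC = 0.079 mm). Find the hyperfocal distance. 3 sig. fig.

6.96 m

Hyperfocal distance H = f²/(N·c) + f = 70²/(9 × 0.079) + 70 = 4900/0.711 + 70 ≈ 6961.7 mm ≈ 6.96 m.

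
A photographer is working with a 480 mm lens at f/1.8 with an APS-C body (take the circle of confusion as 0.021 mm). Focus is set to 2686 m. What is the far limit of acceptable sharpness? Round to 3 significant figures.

Hyperfocal distance H = f²/(N·c) + f = 480²/(1.8 × 0.021) + 480 = 230400/0.0378 + 480 ≈ 6095718.1 mm ≈ 6096 m.
Far limit Df = s·(H − f)/(H − s) = 2686000 × (6095718.1 − 480) / (6095718.1 − 2686000) = 2686000 × 6095238.1 / 3409718.1 ≈ 4801514 mm ≈ 4800 m.

4800 m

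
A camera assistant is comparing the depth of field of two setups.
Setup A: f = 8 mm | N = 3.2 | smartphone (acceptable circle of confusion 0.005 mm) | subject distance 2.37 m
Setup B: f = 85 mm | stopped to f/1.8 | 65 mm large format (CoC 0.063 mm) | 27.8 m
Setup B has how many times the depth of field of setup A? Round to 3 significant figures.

Setup A: H = 8²/(3.2×0.005) + 8 ≈ 4008.0 mm; DoF = Df − Dn = 5787.5 − 1490.1 ≈ 4297.4 mm.
Setup B: H = 85²/(1.8×0.063) + 85 ≈ 63797.5 mm; DoF = Df − Dn = 49204 − 19373 ≈ 29831 mm.
Ratio = 29831 / 4297.4 ≈ 6.94.

6.94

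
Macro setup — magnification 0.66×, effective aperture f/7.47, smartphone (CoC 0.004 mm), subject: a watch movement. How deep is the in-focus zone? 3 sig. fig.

0.137 mm

At magnification m, DoF ≈ 2·N_eff·c/m² = 2 × 7.47 × 0.004 / 0.66² = 0.05976 / 0.4356 ≈ 0.137 mm.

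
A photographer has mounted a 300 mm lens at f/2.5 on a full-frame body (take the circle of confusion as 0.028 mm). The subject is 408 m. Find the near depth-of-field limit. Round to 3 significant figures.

Hyperfocal distance H = f²/(N·c) + f = 300²/(2.5 × 0.028) + 300 = 90000/0.07 + 300 ≈ 1286014.3 mm ≈ 1286 m.
Near limit Dn = s·(H − f)/(H + s − 2f) = 408000 × (1286014.3 − 300) / (1286014.3 + 408000 − 2 × 300) = 408000 × 1285714.3 / 1693414.3 ≈ 309771 mm ≈ 310 m.

310 m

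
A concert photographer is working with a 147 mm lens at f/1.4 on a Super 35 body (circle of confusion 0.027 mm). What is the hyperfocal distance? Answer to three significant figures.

572 m

Hyperfocal distance H = f²/(N·c) + f = 147²/(1.4 × 0.027) + 147 = 21609/0.0378 + 147 ≈ 571813.7 mm ≈ 572 m.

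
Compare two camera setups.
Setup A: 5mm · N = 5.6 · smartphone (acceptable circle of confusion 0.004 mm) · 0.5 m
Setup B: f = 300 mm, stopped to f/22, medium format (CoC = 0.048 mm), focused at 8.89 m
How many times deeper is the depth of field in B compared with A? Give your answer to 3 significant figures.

3.28

Setup A: H = 5²/(5.6×0.004) + 5 ≈ 1121.1 mm; DoF = Df − Dn = 898.50 − 346.38 ≈ 552.12 mm.
Setup B: H = 300²/(22×0.048) + 300 ≈ 85527.3 mm; DoF = Df − Dn = 9886.4 − 8076.0 ≈ 1810.4 mm.
Ratio = 1810.4 / 552.12 ≈ 3.28.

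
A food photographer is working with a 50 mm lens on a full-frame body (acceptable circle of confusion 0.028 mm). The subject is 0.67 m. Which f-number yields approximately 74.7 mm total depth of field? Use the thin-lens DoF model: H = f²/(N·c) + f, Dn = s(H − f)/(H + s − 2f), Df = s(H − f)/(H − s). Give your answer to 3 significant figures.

f/8

Write h = H − f = f²/(N·c). The thin-lens limits are Dn = s·h/(h + (s−f)) and Df = s·h/(h − (s−f)), so DoF = Df − Dn = 2·s·(s−f)·h / (h² − (s−f)²).
That is a quadratic in h: DoF·h² − 2·s·(s−f)·h − DoF·(s−f)² = 0 ⇒ h = (s−f)·(s + √(s² + DoF²)) / DoF = 620 × (670 + √(670² + 74.7²)) / 74.7 = 620 × (670 + 674.151) / 74.7 ≈ 11156 mm.
Then N = f²/(c·h) = 50² / (0.028 × 11156) = 2500 / 312.38 ≈ 8.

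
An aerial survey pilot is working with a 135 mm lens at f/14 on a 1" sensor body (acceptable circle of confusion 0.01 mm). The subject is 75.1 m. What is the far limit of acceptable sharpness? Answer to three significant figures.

Hyperfocal distance H = f²/(N·c) + f = 135²/(14 × 0.01) + 135 = 18225/0.14 + 135 ≈ 130313.6 mm ≈ 130.3 m.
Far limit Df = s·(H − f)/(H − s) = 75100 × (130313.6 − 135) / (130313.6 − 75100) = 75100 × 130178.6 / 55213.6 ≈ 177065 mm ≈ 177 m.

177 m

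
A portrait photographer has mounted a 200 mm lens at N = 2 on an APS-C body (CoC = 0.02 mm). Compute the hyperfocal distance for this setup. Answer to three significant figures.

1000 m

Hyperfocal distance H = f²/(N·c) + f = 200²/(2 × 0.02) + 200 = 40000/0.04 + 200 ≈ 1000200.0 mm ≈ 1000 m.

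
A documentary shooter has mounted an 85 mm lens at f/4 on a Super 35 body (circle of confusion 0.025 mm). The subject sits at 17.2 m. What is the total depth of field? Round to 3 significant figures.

8.63 m

Hyperfocal distance H = f²/(N·c) + f = 85²/(4 × 0.025) + 85 = 7225/0.1 + 85 ≈ 72335.0 mm ≈ 72.33 m.
Near limit Dn = s·(H − f)/(H + s − 2f) = 17200 × (72335.0 − 85) / (72335.0 + 17200 − 2 × 85) = 17200 × 72250.0 / 89365.0 ≈ 13905.9 mm.
Far limit Df = s·(H − f)/(H − s) = 17200 × (72335.0 − 85) / (72335.0 − 17200) = 17200 × 72250.0 / 55135.0 ≈ 22539.2 mm.
Depth of field = Df − Dn = 22539.2 − 13905.9 ≈ 8633.3 mm ≈ 8.63 m.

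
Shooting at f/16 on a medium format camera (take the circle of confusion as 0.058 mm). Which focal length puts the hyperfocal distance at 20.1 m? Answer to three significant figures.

136 mm

From H = f²/(N·c) + f, with f ≪ H: f ≈ √(H·N·c) = √(20100 × 16 × 0.058) = √18653 ≈ 136.6 mm.
Exact: f² + N·c·f − N·c·H = 0 ⇒ f = (−N·c + √((N·c)² + 4·N·c·H))/2 = (−0.928 + √74612)/2 ≈ 136.11 mm ≈ 136 mm.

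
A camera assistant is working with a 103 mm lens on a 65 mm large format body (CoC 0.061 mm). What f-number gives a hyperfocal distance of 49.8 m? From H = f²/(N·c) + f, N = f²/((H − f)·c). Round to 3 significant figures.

Rearrange H = f²/(N·c) + f for N: N = f² / ((H − f)·c).
N = 103² / ((49800 − 103) × 0.061) = 10609 / 3032 ≈ 3.50.

f/3.50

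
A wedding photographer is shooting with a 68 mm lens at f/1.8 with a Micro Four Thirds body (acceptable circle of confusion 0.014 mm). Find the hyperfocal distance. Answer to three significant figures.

184 m

Hyperfocal distance H = f²/(N·c) + f = 68²/(1.8 × 0.014) + 68 = 4624/0.0252 + 68 ≈ 183560.1 mm ≈ 184 m.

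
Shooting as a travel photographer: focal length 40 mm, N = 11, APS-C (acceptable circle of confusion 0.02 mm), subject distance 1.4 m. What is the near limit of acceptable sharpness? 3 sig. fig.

Hyperfocal distance H = f²/(N·c) + f = 40²/(11 × 0.02) + 40 = 1600/0.22 + 40 ≈ 7312.7 mm ≈ 7.313 m.
Near limit Dn = s·(H − f)/(H + s − 2f) = 1400 × (7312.7 − 40) / (7312.7 + 1400 − 2 × 40) = 1400 × 7272.7 / 8632.7 ≈ 1179.4 mm ≈ 1.18 m.

1.18 m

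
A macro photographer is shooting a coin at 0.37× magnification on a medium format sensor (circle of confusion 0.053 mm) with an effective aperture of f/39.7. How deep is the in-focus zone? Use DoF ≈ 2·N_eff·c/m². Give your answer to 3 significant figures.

At magnification m, DoF ≈ 2·N_eff·c/m² = 2 × 39.7 × 0.053 / 0.37² = 4.208 / 0.1369 ≈ 30.7 mm.

30.7 mm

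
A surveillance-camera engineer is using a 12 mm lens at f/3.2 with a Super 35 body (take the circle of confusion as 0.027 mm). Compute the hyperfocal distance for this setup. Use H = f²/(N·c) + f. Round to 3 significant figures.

Hyperfocal distance H = f²/(N·c) + f = 12²/(3.2 × 0.027) + 12 = 144/0.0864 + 12 ≈ 1678.7 mm ≈ 1.68 m.

1.68 m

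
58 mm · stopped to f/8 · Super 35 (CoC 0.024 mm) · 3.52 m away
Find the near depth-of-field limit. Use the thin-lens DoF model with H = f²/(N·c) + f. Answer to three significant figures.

Hyperfocal distance H = f²/(N·c) + f = 58²/(8 × 0.024) + 58 = 3364/0.192 + 58 ≈ 17578.8 mm ≈ 17.58 m.
Near limit Dn = s·(H − f)/(H + s − 2f) = 3520 × (17578.8 − 58) / (17578.8 + 3520 − 2 × 58) = 3520 × 17520.8 / 20982.8 ≈ 2939.2 mm ≈ 2.94 m.

2.94 m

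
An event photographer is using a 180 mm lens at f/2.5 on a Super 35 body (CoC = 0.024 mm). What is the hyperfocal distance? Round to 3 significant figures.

Hyperfocal distance H = f²/(N·c) + f = 180²/(2.5 × 0.024) + 180 = 32400/0.06 + 180 ≈ 540180.0 mm ≈ 540 m.

540 m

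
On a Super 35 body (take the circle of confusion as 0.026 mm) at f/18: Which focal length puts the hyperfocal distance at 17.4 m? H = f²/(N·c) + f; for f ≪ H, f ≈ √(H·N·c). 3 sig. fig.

From H = f²/(N·c) + f, with f ≪ H: f ≈ √(H·N·c) = √(17400 × 18 × 0.026) = √8143.2 ≈ 90.24 mm.
Exact: f² + N·c·f − N·c·H = 0 ⇒ f = (−N·c + √((N·c)² + 4·N·c·H))/2 = (−0.468 + √32573)/2 ≈ 90.006 mm ≈ 90.0 mm.

90.0 mm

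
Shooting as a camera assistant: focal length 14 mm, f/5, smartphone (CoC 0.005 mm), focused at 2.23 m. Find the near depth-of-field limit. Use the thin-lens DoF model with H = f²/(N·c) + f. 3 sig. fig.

Hyperfocal distance H = f²/(N·c) + f = 14²/(5 × 0.005) + 14 = 196/0.025 + 14 ≈ 7854.0 mm ≈ 7.854 m.
Near limit Dn = s·(H − f)/(H + s − 2f) = 2230 × (7854.0 − 14) / (7854.0 + 2230 − 2 × 14) = 2230 × 7840.0 / 10056.0 ≈ 1738.6 mm ≈ 1.74 m.

1.74 m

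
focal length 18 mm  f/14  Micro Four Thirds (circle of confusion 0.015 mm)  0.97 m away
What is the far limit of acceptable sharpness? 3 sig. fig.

2.53 m

Hyperfocal distance H = f²/(N·c) + f = 18²/(14 × 0.015) + 18 = 324/0.21 + 18 ≈ 1560.9 mm ≈ 1.561 m.
Far limit Df = s·(H − f)/(H − s) = 970 × (1560.9 − 18) / (1560.9 − 970) = 970 × 1542.9 / 590.9 ≈ 2532.9 mm ≈ 2.53 m.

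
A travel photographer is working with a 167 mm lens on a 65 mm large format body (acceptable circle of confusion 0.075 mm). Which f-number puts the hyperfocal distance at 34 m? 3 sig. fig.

f/11

Rearrange H = f²/(N·c) + f for N: N = f² / ((H − f)·c).
N = 167² / ((34000 − 167) × 0.075) = 27889 / 2537 ≈ 11.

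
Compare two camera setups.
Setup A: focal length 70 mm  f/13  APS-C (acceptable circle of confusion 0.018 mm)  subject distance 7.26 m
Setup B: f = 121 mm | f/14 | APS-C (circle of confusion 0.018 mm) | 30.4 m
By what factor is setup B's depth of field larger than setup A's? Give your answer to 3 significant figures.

7.70

Setup A: H = 70²/(13×0.018) + 70 ≈ 21010.2 mm; DoF = Df − Dn = 11056.3 − 5404.4 ≈ 5651.9 mm.
Setup B: H = 121²/(14×0.018) + 121 ≈ 58220.2 mm; DoF = Df − Dn = 63487 − 19985 ≈ 43502 mm.
Ratio = 43502 / 5651.9 ≈ 7.70.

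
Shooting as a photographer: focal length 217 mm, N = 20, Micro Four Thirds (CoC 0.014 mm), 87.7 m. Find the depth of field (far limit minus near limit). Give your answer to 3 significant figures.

Hyperfocal distance H = f²/(N·c) + f = 217²/(20 × 0.014) + 217 = 47089/0.28 + 217 ≈ 168392.0 mm ≈ 168.4 m.
Near limit Dn = s·(H − f)/(H + s − 2f) = 87700 × (168392.0 − 217) / (168392.0 + 87700 − 2 × 217) = 87700 × 168175.0 / 255658.0 ≈ 57690 mm.
Far limit Df = s·(H − f)/(H − s) = 87700 × (168392.0 − 217) / (168392.0 − 87700) = 87700 × 168175.0 / 80692.0 ≈ 182781 mm.
Depth of field = Df − Dn = 182781 − 57690 ≈ 125091 mm ≈ 125 m.

125 m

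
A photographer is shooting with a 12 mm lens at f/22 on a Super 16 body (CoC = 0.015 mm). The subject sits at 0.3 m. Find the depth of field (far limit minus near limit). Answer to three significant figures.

Hyperfocal distance H = f²/(N·c) + f = 12²/(22 × 0.015) + 12 = 144/0.33 + 12 ≈ 448.4 mm ≈ 0.448 m.
Near limit Dn = s·(H − f)/(H + s − 2f) = 300 × (448.4 − 12) / (448.4 + 300 − 2 × 12) = 300 × 436.4 / 724.4 ≈ 180.72 mm.
Far limit Df = s·(H − f)/(H − s) = 300 × (448.4 − 12) / (448.4 − 300) = 300 × 436.4 / 148.4 ≈ 882.35 mm.
Depth of field = Df − Dn = 882.35 − 180.72 ≈ 701.63 mm ≈ 0.702 m.

0.702 m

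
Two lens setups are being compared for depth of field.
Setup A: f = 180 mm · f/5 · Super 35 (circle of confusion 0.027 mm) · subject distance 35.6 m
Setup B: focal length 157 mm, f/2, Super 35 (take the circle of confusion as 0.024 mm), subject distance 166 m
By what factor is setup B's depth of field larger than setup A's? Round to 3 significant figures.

Setup A: H = 180²/(5×0.027) + 180 ≈ 240180.0 mm; DoF = Df − Dn = 41764 − 31022 ≈ 10742 mm.
Setup B: H = 157²/(2×0.024) + 157 ≈ 513677.8 mm; DoF = Df − Dn = 245182 − 125477 ≈ 119705 mm.
Ratio = 119705 / 10742 ≈ 11.1.

11.1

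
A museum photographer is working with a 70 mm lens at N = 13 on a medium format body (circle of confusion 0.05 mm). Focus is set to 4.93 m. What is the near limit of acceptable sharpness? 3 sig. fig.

3.00 m

Hyperfocal distance H = f²/(N·c) + f = 70²/(13 × 0.05) + 70 = 4900/0.65 + 70 ≈ 7608.5 mm ≈ 7.608 m.
Near limit Dn = s·(H − f)/(H + s − 2f) = 4930 × (7608.5 − 70) / (7608.5 + 4930 − 2 × 70) = 4930 × 7538.5 / 12398.5 ≈ 2997.5 mm ≈ 3.00 m.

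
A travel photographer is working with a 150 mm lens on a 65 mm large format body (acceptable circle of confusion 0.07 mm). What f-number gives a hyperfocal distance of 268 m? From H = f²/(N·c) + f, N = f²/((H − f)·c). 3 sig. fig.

f/1.20

Rearrange H = f²/(N·c) + f for N: N = f² / ((H − f)·c).
N = 150² / ((268000 − 150) × 0.07) = 22500 / 18750 ≈ 1.20.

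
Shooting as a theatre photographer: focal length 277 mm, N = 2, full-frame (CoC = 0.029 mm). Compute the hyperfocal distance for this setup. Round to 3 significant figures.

Hyperfocal distance H = f²/(N·c) + f = 277²/(2 × 0.029) + 277 = 76729/0.058 + 277 ≈ 1323190.8 mm ≈ 1320 m.

1320 m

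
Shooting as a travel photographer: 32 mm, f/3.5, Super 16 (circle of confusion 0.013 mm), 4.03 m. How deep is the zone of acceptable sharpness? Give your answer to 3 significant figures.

1.48 m

Hyperfocal distance H = f²/(N·c) + f = 32²/(3.5 × 0.013) + 32 = 1024/0.0455 + 32 ≈ 22537.5 mm ≈ 22.54 m.
Near limit Dn = s·(H − f)/(H + s − 2f) = 4030 × (22537.5 − 32) / (22537.5 + 4030 − 2 × 32) = 4030 × 22505.5 / 26503.5 ≈ 3422.1 mm.
Far limit Df = s·(H − f)/(H − s) = 4030 × (22537.5 − 32) / (22537.5 − 4030) = 4030 × 22505.5 / 18507.5 ≈ 4900.6 mm.
Depth of field = Df − Dn = 4900.6 − 3422.1 ≈ 1478.5 mm ≈ 1.48 m.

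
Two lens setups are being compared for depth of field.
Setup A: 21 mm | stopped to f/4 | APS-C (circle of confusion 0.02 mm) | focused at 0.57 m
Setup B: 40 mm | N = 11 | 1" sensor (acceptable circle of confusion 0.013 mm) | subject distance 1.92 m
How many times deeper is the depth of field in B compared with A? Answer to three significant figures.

5.79

Setup A: H = 21²/(4×0.02) + 21 ≈ 5533.5 mm; DoF = Df − Dn = 633.05 − 518.37 ≈ 114.68 mm.
Setup B: H = 40²/(11×0.013) + 40 ≈ 11228.8 mm; DoF = Df − Dn = 2307.76 − 1643.80 ≈ 663.96 mm.
Ratio = 663.96 / 114.68 ≈ 5.79.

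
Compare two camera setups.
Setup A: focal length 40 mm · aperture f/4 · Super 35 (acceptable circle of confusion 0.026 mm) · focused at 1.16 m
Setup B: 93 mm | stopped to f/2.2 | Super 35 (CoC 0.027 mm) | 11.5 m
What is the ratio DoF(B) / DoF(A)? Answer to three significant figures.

10.7

Setup A: H = 40²/(4×0.026) + 40 ≈ 15424.6 mm; DoF = Df − Dn = 1251.08 − 1081.28 ≈ 169.80 mm.
Setup B: H = 93²/(2.2×0.027) + 93 ≈ 145699.1 mm; DoF = Df − Dn = 12477.5 − 10664.5 ≈ 1813.0 mm.
Ratio = 1813.0 / 169.80 ≈ 10.7.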